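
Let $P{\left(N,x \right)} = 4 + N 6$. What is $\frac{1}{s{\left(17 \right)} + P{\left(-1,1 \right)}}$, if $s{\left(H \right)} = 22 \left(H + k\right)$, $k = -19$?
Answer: $- \frac{1}{46} \approx -0.021739$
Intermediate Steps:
$s{\left(H \right)} = -418 + 22 H$ ($s{\left(H \right)} = 22 \left(H - 19\right) = 22 \left(-19 + H\right) = -418 + 22 H$)
$P{\left(N,x \right)} = 4 + 6 N$
$\frac{1}{s{\left(17 \right)} + P{\left(-1,1 \right)}} = \frac{1}{\left(-418 + 22 \cdot 17\right) + \left(4 + 6 \left(-1\right)\right)} = \frac{1}{\left(-418 + 374\right) + \left(4 - 6\right)} = \frac{1}{-44 - 2} = \frac{1}{-46} = - \frac{1}{46}$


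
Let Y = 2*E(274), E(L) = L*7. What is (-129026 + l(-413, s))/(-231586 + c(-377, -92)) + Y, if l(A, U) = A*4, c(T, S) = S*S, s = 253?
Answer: 428013335/111561 ≈ 3836.6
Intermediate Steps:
E(L) = 7*L
c(T, S) = S²
l(A, U) = 4*A
Y = 3836 (Y = 2*(7*274) = 2*1918 = 3836)
(-129026 + l(-413, s))/(-231586 + c(-377, -92)) + Y = (-129026 + 4*(-413))/(-231586 + (-92)²) + 3836 = (-129026 - 1652)/(-231586 + 8464) + 3836 = -130678/(-223122) + 3836 = -130678*(-1/223122) + 3836 = 65339/111561 + 3836 = 428013335/111561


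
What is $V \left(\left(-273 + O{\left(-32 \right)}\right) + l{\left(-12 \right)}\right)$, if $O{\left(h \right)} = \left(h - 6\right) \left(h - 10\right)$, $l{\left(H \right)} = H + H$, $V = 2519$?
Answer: $3272181$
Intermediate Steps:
$l{\left(H \right)} = 2 H$
$O{\left(h \right)} = \left(-10 + h\right) \left(-6 + h\right)$ ($O{\left(h \right)} = \left(-6 + h\right) \left(-10 + h\right) = \left(-10 + h\right) \left(-6 + h\right)$)
$V \left(\left(-273 + O{\left(-32 \right)}\right) + l{\left(-12 \right)}\right) = 2519 \left(\left(-273 + \left(60 + \left(-32\right)^{2} - -512\right)\right) + 2 \left(-12\right)\right) = 2519 \left(\left(-273 + \left(60 + 1024 + 512\right)\right) - 24\right) = 2519 \left(\left(-273 + 1596\right) - 24\right) = 2519 \left(1323 - 24\right) = 2519 \cdot 1299 = 3272181$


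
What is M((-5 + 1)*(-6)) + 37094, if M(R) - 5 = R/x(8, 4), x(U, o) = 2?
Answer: 37111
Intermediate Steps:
M(R) = 5 + R/2
M((-5 + 1)*(-6)) + 37094 = (5 + ((-5 + 1)*(-6))/2) + 37094 = (5 + (-4*(-6))/2) + 37094 = (5 + (½)*24) + 37094 = (5 + 12) + 37094 = 17 + 37094 = 37111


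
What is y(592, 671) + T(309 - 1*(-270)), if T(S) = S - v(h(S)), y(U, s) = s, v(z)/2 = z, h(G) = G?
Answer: 92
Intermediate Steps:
v(z) = 2*z
T(S) = -S (T(S) = S - 2*S = -S)
y(592, 671) + T(309 - 1*(-270)) = 671 - (309 - 1*(-270)) = 671 - (309 + 270) = 671 - 1*579 = 671 - 579 = 92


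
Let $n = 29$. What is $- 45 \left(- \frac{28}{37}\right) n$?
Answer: $\frac{36540}{37} \approx 987.57$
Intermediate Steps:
$- 45 \left(- \frac{28}{37}\right) n = - 45 \left(- \frac{28}{37}\right) 29 = - 45 \left(\left(-28\right) \frac{1}{37}\right) 29 = \left(-45\right) \left(- \frac{28}{37}\right) 29 = \frac{1260}{37} \cdot 29 = \frac{36540}{37}$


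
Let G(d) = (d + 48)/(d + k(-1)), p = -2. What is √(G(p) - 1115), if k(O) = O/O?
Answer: 3*I*√129 ≈ 34.073*I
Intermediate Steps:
k(O) = 1
G(d) = (48 + d)/(1 + d) (G(d) = (d + 48)/(d + 1) = (48 + d)/(1 + d))
√(G(p) - 1115) = √((48 - 2)/(1 - 2) - 1115) = √(46/(-1) - 1115) = √(-1*46 - 1115) = √(-46 - 1115) = √(-1161) = 3*I*√129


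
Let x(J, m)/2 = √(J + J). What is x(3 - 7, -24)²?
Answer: -32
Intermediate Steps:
x(J, m) = 2*√2*√J (x(J, m) = 2*√(J + J) = 2*√(2*J) = 2*(√2*√J) = 2*√2*√J)
x(3 - 7, -24)² = (2*√2*√(3 - 7))² = (2*√2*√(-4))² = (2*√2*(2*I))² = (4*I*√2)² = -32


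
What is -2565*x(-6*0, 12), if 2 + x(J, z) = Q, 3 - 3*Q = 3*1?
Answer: 5130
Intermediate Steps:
Q = 0 (Q = 1 - 1 = 0)
x(J, z) = -2 (x(J, z) = -2 + 0 = -2)
-2565*x(-6*0, 12) = -2565*(-2) = 5130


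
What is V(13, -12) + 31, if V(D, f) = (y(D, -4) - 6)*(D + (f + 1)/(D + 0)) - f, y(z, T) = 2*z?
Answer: 3719/13 ≈ 286.08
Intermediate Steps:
V(D, f) = -f + (-6 + 2*D)*(D + (1 + f)/D) (V(D, f) = (2*D - 6)*(D + (f + 1)/(D + 0)) - f = (-6 + 2*D)*(D + (1 + f)/D) - f = -f + (-6 + 2*D)*(D + (1 + f)/D))
V(13, -12) + 31 = (2 - 12 - 6*13 - 6/13 + 2*13² - 6*(-12)/13) + 31 = (2 - 12 - 78 - 6*1/13 + 2*169 - 6*(-12)*1/13) + 31 = (2 - 12 - 78 - 6/13 + 338 + 72/13) + 31 = 3316/13 + 31 = 3719/13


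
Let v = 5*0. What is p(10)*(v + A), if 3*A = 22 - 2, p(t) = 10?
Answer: 200/3 ≈ 66.667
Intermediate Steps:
v = 0
A = 20/3 (A = (22 - 2)/3 = (⅓)*20 = 20/3 ≈ 6.6667)
p(10)*(v + A) = 10*(0 + 20/3) = 10*(20/3) = 200/3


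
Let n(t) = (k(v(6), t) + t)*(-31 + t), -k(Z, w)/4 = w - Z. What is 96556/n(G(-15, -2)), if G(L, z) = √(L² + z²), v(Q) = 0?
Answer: 24139/549 + 748309*√229/125721 ≈ 134.04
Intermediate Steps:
k(Z, w) = -4*w + 4*Z (k(Z, w) = -4*(w - Z) = -4*w + 4*Z)
n(t) = -3*t*(-31 + t) (n(t) = ((-4*t + 4*0) + t)*(-31 + t) = ((-4*t + 0) + t)*(-31 + t) = (-4*t + t)*(-31 + t) = (-3*t)*(-31 + t) = -3*t*(-31 + t))
96556/n(G(-15, -2)) = 96556/((3*√((-15)² + (-2)²)*(31 - √((-15)² + (-2)²)))) = 96556/((3*√(225 + 4)*(31 - √(225 + 4)))) = 96556/((3*√229*(31 - √229))) = 96556*(√229/(687*(31 - √229))) = 96556*√229/(687*(31 - √229))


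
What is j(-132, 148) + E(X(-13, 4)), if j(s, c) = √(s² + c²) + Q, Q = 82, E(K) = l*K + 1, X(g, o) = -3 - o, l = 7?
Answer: 34 + 4*√2458 ≈ 232.31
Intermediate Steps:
E(K) = 1 + 7*K (E(K) = 7*K + 1 = 1 + 7*K)
j(s, c) = 82 + √(c² + s²) (j(s, c) = √(s² + c²) + 82 = √(c² + s²) + 82 = 82 + √(c² + s²))
j(-132, 148) + E(X(-13, 4)) = (82 + √(148² + (-132)²)) + (1 + 7*(-3 - 1*4)) = (82 + √(21904 + 17424)) + (1 + 7*(-3 - 4)) = (82 + √39328) + (1 + 7*(-7)) = (82 + 4*√2458) + (1 - 49) = (82 + 4*√2458) - 48 = 34 + 4*√2458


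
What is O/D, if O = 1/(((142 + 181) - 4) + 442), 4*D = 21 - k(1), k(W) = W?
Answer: 1/3805 ≈ 0.00026281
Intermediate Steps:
D = 5 (D = (21 - 1*1)/4 = (21 - 1)/4 = (¼)*20 = 5)
O = 1/761 (O = 1/((323 - 4) + 442) = 1/(319 + 442) = 1/761 ≈ 0.0013141)
O/D = (1/761)/5 = (⅕)*(1/761) = 1/3805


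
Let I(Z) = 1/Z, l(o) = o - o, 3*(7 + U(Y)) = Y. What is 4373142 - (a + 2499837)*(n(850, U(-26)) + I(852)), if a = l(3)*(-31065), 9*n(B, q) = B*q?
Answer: 9465387129641/2556 ≈ 3.7032e+9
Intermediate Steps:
U(Y) = -7 + Y/3
n(B, q) = B*q/9 (n(B, q) = (B*q)/9 = B*q/9)
l(o) = 0
a = 0 (a = 0*(-31065) = 0)
4373142 - (a + 2499837)*(n(850, U(-26)) + I(852)) = 4373142 - (0 + 2499837)*((1/9)*850*(-7 + (1/3)*(-26)) + 1/852) = 4373142 - 2499837*((1/9)*850*(-7 - 26/3) + 1/852) = 4373142 - 2499837*((1/9)*850*(-47/3) + 1/852) = 4373142 - 2499837*(-39950/27 + 1/852) = 4373142 - 2499837*(-11345791)/7668 = 4373142 - 1*(-9454209378689/2556) = 4373142 + 9454209378689/2556 = 9465387129641/2556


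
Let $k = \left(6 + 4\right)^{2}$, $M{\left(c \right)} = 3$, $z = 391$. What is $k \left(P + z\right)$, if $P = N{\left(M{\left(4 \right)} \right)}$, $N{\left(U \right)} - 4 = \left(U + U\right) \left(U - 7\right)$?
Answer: $37100$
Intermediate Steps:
$N{\left(U \right)} = 4 + 2 U \left(-7 + U\right)$ ($N{\left(U \right)} = 4 + \left(U + U\right) \left(U - 7\right) = 4 + 2 U \left(-7 + U\right)$)
$P = -20$ ($P = 4 - 42 + 2 \cdot 3^{2} = 4 - 42 + 2 \cdot 9 = 4 - 42 + 18 = -20$)
$k = 100$ ($k = 10^{2} = 100$)
$k \left(P + z\right) = 100 \left(-20 + 391\right) = 100 \cdot 371 = 37100$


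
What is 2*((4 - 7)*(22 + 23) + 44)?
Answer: -182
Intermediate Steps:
2*((4 - 7)*(22 + 23) + 44) = 2*(-3*45 + 44) = 2*(-135 + 44) = 2*(-91) = -182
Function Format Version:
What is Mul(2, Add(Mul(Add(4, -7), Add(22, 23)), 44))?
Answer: -182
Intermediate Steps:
Mul(2, Add(Mul(Add(4, -7), Add(22, 23)), 44)) = Mul(2, Add(Mul(-3, 45), 44)) = Mul(2, Add(-135, 44)) = Mul(2, -91) = -182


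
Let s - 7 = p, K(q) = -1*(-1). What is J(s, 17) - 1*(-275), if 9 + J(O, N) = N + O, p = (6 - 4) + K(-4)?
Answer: 293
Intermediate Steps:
K(q) = 1
p = 3 (p = (6 - 4) + 1 = 2 + 1 = 3)
s = 10 (s = 7 + 3 = 10)
J(O, N) = -9 + N + O (J(O, N) = -9 + (N + O) = -9 + N + O)
J(s, 17) - 1*(-275) = (-9 + 17 + 10) - 1*(-275) = 18 + 275 = 293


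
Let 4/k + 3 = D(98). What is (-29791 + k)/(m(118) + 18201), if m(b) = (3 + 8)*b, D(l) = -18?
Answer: -625615/409479 ≈ -1.5278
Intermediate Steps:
k = -4/21 (k = 4/(-3 - 18) = 4/(-21) = 4*(-1/21) = -4/21 ≈ -0.19048)
m(b) = 11*b
(-29791 + k)/(m(118) + 18201) = (-29791 - 4/21)/(11*118 + 18201) = -625615/(21*(1298 + 18201)) = -625615/21/19499 = -625615/21*1/19499 = -625615/409479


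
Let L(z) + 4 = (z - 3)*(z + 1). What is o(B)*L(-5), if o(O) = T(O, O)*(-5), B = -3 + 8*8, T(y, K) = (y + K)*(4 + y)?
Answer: -1110200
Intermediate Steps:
L(z) = -4 + (1 + z)*(-3 + z) (L(z) = -4 + (z - 3)*(z + 1) = -4 + (-3 + z)*(1 + z) = -4 + (1 + z)*(-3 + z))
T(y, K) = (4 + y)*(K + y) (T(y, K) = (K + y)*(4 + y) = (4 + y)*(K + y))
B = 61 (B = -3 + 64 = 61)
o(O) = -40*O - 10*O² (o(O) = (O² + 4*O + 4*O + O*O)*(-5) = (O² + 4*O + 4*O + O²)*(-5) = (2*O² + 8*O)*(-5) = -40*O - 10*O²)
o(B)*L(-5) = (10*61*(-4 - 1*61))*(-7 + (-5)² - 2*(-5)) = (10*61*(-4 - 61))*(-7 + 25 + 10) = (10*61*(-65))*28 = -39650*28 = -1110200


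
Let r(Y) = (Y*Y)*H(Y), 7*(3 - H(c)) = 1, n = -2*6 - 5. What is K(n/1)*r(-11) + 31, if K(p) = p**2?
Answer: 699597/7 ≈ 99942.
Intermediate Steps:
n = -17 (n = -12 - 5 = -17)
H(c) = 20/7 (H(c) = 3 - 1/7*1 = 3 - 1/7 = 20/7)
r(Y) = 20*Y**2/7 (r(Y) = (Y*Y)*(20/7) = Y**2*(20/7) = 20*Y**2/7)
K(n/1)*r(-11) + 31 = (-17/1)**2*((20/7)*(-11)**2) + 31 = (-17*1)**2*((20/7)*121) + 31 = (-17)**2*(2420/7) + 31 = 289*(2420/7) + 31 = 699380/7 + 31 = 699597/7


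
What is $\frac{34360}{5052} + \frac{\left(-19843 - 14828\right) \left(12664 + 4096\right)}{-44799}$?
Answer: $\frac{244765463630}{18860379} \approx 12978.0$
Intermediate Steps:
$\frac{34360}{5052} + \frac{\left(-19843 - 14828\right) \left(12664 + 4096\right)}{-44799} = 34360 \cdot \frac{1}{5052} + \left(-34671\right) 16760 \left(- \frac{1}{44799}\right) = \frac{8590}{1263} - - \frac{193695320}{14933} = \frac{8590}{1263} + \frac{193695320}{14933} = \frac{244765463630}{18860379}$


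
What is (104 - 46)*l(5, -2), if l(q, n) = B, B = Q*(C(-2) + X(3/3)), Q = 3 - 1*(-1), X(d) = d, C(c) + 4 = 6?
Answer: 696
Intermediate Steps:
C(c) = 2 (C(c) = -4 + 6 = 2)
Q = 4 (Q = 3 + 1 = 4)
B = 12 (B = 4*(2 + 3/3) = 4*(2 + 3*(⅓)) = 4*(2 + 1) = 4*3 = 12)
l(q, n) = 12
(104 - 46)*l(5, -2) = (104 - 46)*12 = 58*12 = 696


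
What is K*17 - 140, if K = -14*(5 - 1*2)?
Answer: -854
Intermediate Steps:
K = -42 (K = -14*(5 - 2) = -14*3 = -42)
K*17 - 140 = -42*17 - 140 = -714 - 140 = -854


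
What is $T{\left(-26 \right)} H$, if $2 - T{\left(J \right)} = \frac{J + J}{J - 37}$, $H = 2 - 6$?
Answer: $- \frac{296}{63} \approx -4.6984$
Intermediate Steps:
$H = -4$
$T{\left(J \right)} = 2 - \frac{2 J}{-37 + J}$ ($T{\left(J \right)} = 2 - \frac{J + J}{J - 37} = 2 - \frac{2 J}{-37 + J}$)
$T{\left(-26 \right)} H = - \frac{74}{-37 - 26} \left(-4\right) = - \frac{74}{-63} \left(-4\right) = \left(-74\right) \left(- \frac{1}{63}\right) \left(-4\right) = \frac{74}{63} \left(-4\right) = - \frac{296}{63}$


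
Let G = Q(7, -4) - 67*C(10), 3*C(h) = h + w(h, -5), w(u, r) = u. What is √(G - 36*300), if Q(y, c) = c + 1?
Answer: I*√101247/3 ≈ 106.06*I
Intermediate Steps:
C(h) = 2*h/3 (C(h) = (h + h)/3 = (2*h)/3 = 2*h/3)
Q(y, c) = 1 + c
G = -1349/3 (G = (1 - 4) - 134*10/3 = -3 - 67*20/3 = -3 - 1340/3 = -1349/3 ≈ -449.67)
√(G - 36*300) = √(-1349/3 - 36*300) = √(-1349/3 - 10800) = √(-33749/3) = I*√101247/3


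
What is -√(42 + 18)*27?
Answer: -54*√15 ≈ -209.14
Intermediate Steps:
-√(42 + 18)*27 = -√60*27 = -2*√15*27 = -54*√15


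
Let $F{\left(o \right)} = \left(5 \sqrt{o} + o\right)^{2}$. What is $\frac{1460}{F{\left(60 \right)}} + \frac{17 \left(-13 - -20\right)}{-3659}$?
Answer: $\frac{4453354}{2689365} - \frac{292 \sqrt{15}}{735} \approx 0.11726$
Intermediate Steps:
$F{\left(o \right)} = \left(o + 5 \sqrt{o}\right)^{2}$
$\frac{1460}{F{\left(60 \right)}} + \frac{17 \left(-13 - -20\right)}{-3659} = \frac{1460}{\left(60 + 5 \sqrt{60}\right)^{2}} + \frac{17 \left(-13 - -20\right)}{-3659} = \frac{1460}{\left(60 + 5 \cdot 2 \sqrt{15}\right)^{2}} + 17 \left(-13 + 20\right) \left(- \frac{1}{3659}\right) = \frac{1460}{\left(60 + 10 \sqrt{15}\right)^{2}} + 17 \cdot 7 \left(- \frac{1}{3659}\right) = \frac{1460}{\left(60 + 10 \sqrt{15}\right)^{2}} + 119 \left(- \frac{1}{3659}\right) = \frac{1460}{\left(60 + 10 \sqrt{15}\right)^{2}} - \frac{119}{3659} = - \frac{119}{3659} + \frac{1460}{\left(60 + 10 \sqrt{15}\right)^{2}}$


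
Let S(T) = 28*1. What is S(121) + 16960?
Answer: 16988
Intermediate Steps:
S(T) = 28
S(121) + 16960 = 28 + 16960 = 16988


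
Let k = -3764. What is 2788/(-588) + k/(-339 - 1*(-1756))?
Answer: -1540957/208299 ≈ -7.3978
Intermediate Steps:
2788/(-588) + k/(-339 - 1*(-1756)) = 2788/(-588) - 3764/(-339 - 1*(-1756)) = 2788*(-1/588) - 3764/(-339 + 1756) = -697/147 - 3764/1417 = -1540957/208299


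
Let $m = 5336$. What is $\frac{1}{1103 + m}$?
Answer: $\frac{1}{6439} \approx 0.0001553$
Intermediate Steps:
$\frac{1}{1103 + m} = \frac{1}{1103 + 5336} = \frac{1}{6439}$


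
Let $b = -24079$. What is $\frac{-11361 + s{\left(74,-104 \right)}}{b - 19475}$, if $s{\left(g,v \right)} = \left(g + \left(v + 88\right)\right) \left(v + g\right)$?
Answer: $\frac{4367}{14518} \approx 0.3008$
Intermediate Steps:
$s{\left(g,v \right)} = \left(g + v\right) \left(88 + g + v\right)$ ($s{\left(g,v \right)} = \left(g + \left(88 + v\right)\right) \left(g + v\right) = \left(88 + g + v\right) \left(g + v\right) = \left(g + v\right) \left(88 + g + v\right)$)
$\frac{-11361 + s{\left(74,-104 \right)}}{b - 19475} = \frac{-11361 + \left(74^{2} + \left(-104\right)^{2} + 88 \cdot 74 + 88 \left(-104\right) + 2 \cdot 74 \left(-104\right)\right)}{-24079 - 19475} = \frac{-11361 + \left(5476 + 10816 + 6512 - 9152 - 15392\right)}{-43554} = \left(-11361 - 1740\right) \left(- \frac{1}{43554}\right) = \left(-13101\right) \left(- \frac{1}{43554}\right) = \frac{4367}{14518}$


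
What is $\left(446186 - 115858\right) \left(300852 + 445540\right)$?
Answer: $246554176576$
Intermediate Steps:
$\left(446186 - 115858\right) \left(300852 + 445540\right) = 330328 \cdot 746392 = 246554176576$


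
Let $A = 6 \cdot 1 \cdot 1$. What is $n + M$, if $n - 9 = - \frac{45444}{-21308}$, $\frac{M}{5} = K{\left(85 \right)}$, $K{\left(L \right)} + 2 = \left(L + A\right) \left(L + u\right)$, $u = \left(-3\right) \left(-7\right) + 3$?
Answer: $\frac{37742657}{761} \approx 49596.0$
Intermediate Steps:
$A = 6$ ($A = 6 \cdot 1 = 6$)
$u = 24$ ($u = 21 + 3 = 24$)
$K{\left(L \right)} = -2 + \left(6 + L\right) \left(24 + L\right)$ ($K{\left(L \right)} = -2 + \left(L + 6\right) \left(L + 24\right) = -2 + \left(6 + L\right) \left(24 + L\right)$)
$M = 49585$ ($M = 5 \left(142 + 85^{2} + 30 \cdot 85\right) = 5 \left(142 + 7225 + 2550\right) = 5 \cdot 9917 = 49585$)
$n = \frac{8472}{761}$ ($n = 9 - \frac{45444}{-21308} = 9 - - \frac{1623}{761} = 9 + \frac{1623}{761} = \frac{8472}{761} \approx 11.133$)
$n + M = \frac{8472}{761} + 49585 = \frac{37742657}{761}$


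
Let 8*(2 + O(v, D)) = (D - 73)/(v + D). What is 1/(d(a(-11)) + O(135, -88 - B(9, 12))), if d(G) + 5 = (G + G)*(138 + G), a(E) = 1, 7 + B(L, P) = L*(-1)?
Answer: 504/136439 ≈ 0.0036940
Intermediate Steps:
B(L, P) = -7 - L (B(L, P) = -7 + L*(-1) = -7 - L)
O(v, D) = -2 + (-73 + D)/(8*(D + v)) (O(v, D) = -2 + ((D - 73)/(v + D))/8 = -2 + ((-73 + D)/(D + v))/8 = -2 + (-73 + D)/(8*(D + v)))
d(G) = -5 + 2*G*(138 + G) (d(G) = -5 + (G + G)*(138 + G) = -5 + (2*G)*(138 + G) = -5 + 2*G*(138 + G))
1/(d(a(-11)) + O(135, -88 - B(9, 12))) = 1/((-5 + 2*1² + 276*1) + (-73 - 16*135 - 15*(-88 - (-7 - 1*9)))/(8*((-88 - (-7 - 1*9)) + 135))) = 1/((-5 + 2*1 + 276) + (-73 - 2160 - 15*(-88 - (-7 - 9)))/(8*((-88 - (-7 - 9)) + 135))) = 1/((-5 + 2 + 276) + (-73 - 2160 - 15*(-88 - 1*(-16)))/(8*((-88 - 1*(-16)) + 135))) = 1/(273 + (-73 - 2160 - 15*(-88 + 16))/(8*((-88 + 16) + 135))) = 1/(273 + (-73 - 2160 - 15*(-72))/(8*(-72 + 135))) = 1/(273 + (⅛)*(-73 - 2160 + 1080)/63) = 1/(273 + (⅛)*(1/63)*(-1153)) = 1/(273 - 1153/504) = 1/(136439/504) = 504/136439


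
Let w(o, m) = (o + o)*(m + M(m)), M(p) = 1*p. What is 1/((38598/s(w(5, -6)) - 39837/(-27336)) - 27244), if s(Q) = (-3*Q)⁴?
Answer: -3188471040000/86862058418752813 ≈ -3.6707e-5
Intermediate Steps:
M(p) = p
w(o, m) = 4*m*o (w(o, m) = (o + o)*(m + m) = (2*o)*(2*m) = 4*m*o)
s(Q) = 81*Q⁴
1/((38598/s(w(5, -6)) - 39837/(-27336)) - 27244) = 1/((38598/((81*(4*(-6)*5)⁴)) - 39837/(-27336)) - 27244) = 1/((38598/((81*(-120)⁴)) - 39837*(-1/27336)) - 27244) = 1/((38598/((81*207360000)) + 13279/9112) - 27244) = 1/((38598/16796160000 + 13279/9112) - 27244) = 1/((38598*(1/16796160000) + 13279/9112) - 27244) = 1/((6433/2799360000 + 13279/9112) - 27244) = 1/(4646595007187/3188471040000 - 27244) = 1/(-86862058418752813/3188471040000) = -3188471040000/86862058418752813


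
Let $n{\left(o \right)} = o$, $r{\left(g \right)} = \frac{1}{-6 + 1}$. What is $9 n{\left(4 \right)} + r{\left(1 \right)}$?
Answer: $\frac{179}{5} \approx 35.8$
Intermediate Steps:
$r{\left(g \right)} = - \frac{1}{5}$ ($r{\left(g \right)} = \frac{1}{-5} = - \frac{1}{5}$)
$9 n{\left(4 \right)} + r{\left(1 \right)} = 9 \cdot 4 - \frac{1}{5} = 36 - \frac{1}{5} = \frac{179}{5}$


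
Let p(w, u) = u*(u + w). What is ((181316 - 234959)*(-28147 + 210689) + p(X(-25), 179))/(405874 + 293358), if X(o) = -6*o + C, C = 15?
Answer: -4896019465/349616 ≈ -14004.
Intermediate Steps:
X(o) = 15 - 6*o (X(o) = -6*o + 15 = 15 - 6*o)
((181316 - 234959)*(-28147 + 210689) + p(X(-25), 179))/(405874 + 293358) = ((181316 - 234959)*(-28147 + 210689) + 179*(179 + (15 - 6*(-25))))/(405874 + 293358) = (-53643*182542 + 179*(179 + (15 + 150)))/699232 = (-9792100506 + 179*(179 + 165))*(1/699232) = (-9792100506 + 179*344)*(1/699232) = (-9792100506 + 61576)*(1/699232) = -9792038930*1/699232 = -4896019465/349616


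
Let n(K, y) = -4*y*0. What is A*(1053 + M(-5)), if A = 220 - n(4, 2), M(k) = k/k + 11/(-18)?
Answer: 2085710/9 ≈ 2.3175e+5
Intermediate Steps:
n(K, y) = 0
M(k) = 7/18 (M(k) = 1 + 11*(-1/18) = 1 - 11/18 = 7/18)
A = 220 (A = 220 - 1*0 = 220 + 0 = 220)
A*(1053 + M(-5)) = 220*(1053 + 7/18) = 220*(18961/18) = 2085710/9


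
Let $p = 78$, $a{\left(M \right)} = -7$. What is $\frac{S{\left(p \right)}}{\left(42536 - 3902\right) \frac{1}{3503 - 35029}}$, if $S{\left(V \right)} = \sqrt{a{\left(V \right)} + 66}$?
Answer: $- \frac{15763 \sqrt{59}}{19317} \approx -6.2679$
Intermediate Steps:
$S{\left(V \right)} = \sqrt{59}$ ($S{\left(V \right)} = \sqrt{-7 + 66} = \sqrt{59}$)
$\frac{S{\left(p \right)}}{\left(42536 - 3902\right) \frac{1}{3503 - 35029}} = \frac{\sqrt{59}}{\left(42536 - 3902\right) \frac{1}{3503 - 35029}} = \frac{\sqrt{59}}{38634 \frac{1}{-31526}} = \frac{\sqrt{59}}{38634 \left(- \frac{1}{31526}\right)} = \frac{\sqrt{59}}{- \frac{19317}{15763}} = \sqrt{59} \left(- \frac{15763}{19317}\right) = - \frac{15763 \sqrt{59}}{19317}$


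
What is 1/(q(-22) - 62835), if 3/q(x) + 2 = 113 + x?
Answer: -89/5592312 ≈ -1.5915e-5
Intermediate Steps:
q(x) = 3/(111 + x) (q(x) = 3/(-2 + (113 + x)) = 3/(111 + x))
1/(q(-22) - 62835) = 1/(3/(111 - 22) - 62835) = 1/(3/89 - 62835) = 1/(-5592312/89) = -89/5592312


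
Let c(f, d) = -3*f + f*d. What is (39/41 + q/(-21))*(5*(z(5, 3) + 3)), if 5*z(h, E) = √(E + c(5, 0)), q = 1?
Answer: 3890/287 + 1556*I*√3/861 ≈ 13.554 + 3.1302*I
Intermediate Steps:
c(f, d) = -3*f + d*f
z(h, E) = √(-15 + E)/5 (z(h, E) = √(E + 5*(-3 + 0))/5 = √(E + 5*(-3))/5 = √(E - 15)/5 = √(-15 + E)/5)
(39/41 + q/(-21))*(5*(z(5, 3) + 3)) = (39/41 + 1/(-21))*(5*(√(-15 + 3)/5 + 3)) = (39*(1/41) + 1*(-1/21))*(5*(√(-12)/5 + 3)) = (39/41 - 1/21)*(5*((2*I*√3)/5 + 3)) = 778*(5*(2*I*√3/5 + 3))/861 = 778*(5*(3 + 2*I*√3/5))/861 = 778*(15 + 2*I*√3)/861 = 3890/287 + 1556*I*√3/861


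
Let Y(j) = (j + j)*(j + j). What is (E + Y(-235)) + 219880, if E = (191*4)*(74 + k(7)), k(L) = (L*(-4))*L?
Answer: 347572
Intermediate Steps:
k(L) = -4*L² (k(L) = (-4*L)*L = -4*L²)
Y(j) = 4*j² (Y(j) = (2*j)*(2*j) = 4*j²)
E = -93208 (E = (191*4)*(74 - 4*7²) = 764*(74 - 4*49) = 764*(74 - 196) = 764*(-122) = -93208)
(E + Y(-235)) + 219880 = (-93208 + 4*(-235)²) + 219880 = (-93208 + 4*55225) + 219880 = (-93208 + 220900) + 219880 = 127692 + 219880 = 347572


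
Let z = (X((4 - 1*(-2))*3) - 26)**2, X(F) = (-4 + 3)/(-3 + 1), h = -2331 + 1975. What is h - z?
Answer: -4025/4 ≈ -1006.3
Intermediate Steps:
h = -356
X(F) = 1/2 (X(F) = -1/(-2) = -1*(-1/2) = 1/2)
z = 2601/4 (z = (1/2 - 26)**2 = (-51/2)**2 = 2601/4 ≈ 650.25)
h - z = -356 - 1*2601/4 = -356 - 2601/4 = -4025/4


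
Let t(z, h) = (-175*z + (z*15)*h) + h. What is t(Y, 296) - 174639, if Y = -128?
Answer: -720263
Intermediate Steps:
t(z, h) = h - 175*z + 15*h*z (t(z, h) = (-175*z + (15*z)*h) + h = (-175*z + 15*h*z) + h = h - 175*z + 15*h*z)
t(Y, 296) - 174639 = (296 - 175*(-128) + 15*296*(-128)) - 174639 = (296 + 22400 - 568320) - 174639 = -545624 - 174639 = -720263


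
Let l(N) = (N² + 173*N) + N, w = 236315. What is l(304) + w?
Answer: 381627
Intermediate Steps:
l(N) = N² + 174*N
l(304) + w = 304*(174 + 304) + 236315 = 304*478 + 236315 = 145312 + 236315 = 381627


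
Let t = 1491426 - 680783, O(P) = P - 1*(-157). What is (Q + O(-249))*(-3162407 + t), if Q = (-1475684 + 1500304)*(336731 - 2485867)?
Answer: 124435898057118768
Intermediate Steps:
O(P) = 157 + P (O(P) = P + 157 = 157 + P)
t = 810643
Q = -52911728320 (Q = 24620*(-2149136) = -52911728320)
(Q + O(-249))*(-3162407 + t) = (-52911728320 + (157 - 249))*(-3162407 + 810643) = (-52911728320 - 92)*(-2351764) = -52911728412*(-2351764) = 124435898057118768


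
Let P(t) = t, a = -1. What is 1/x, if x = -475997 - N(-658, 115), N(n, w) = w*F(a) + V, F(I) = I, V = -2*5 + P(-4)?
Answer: -1/475868 ≈ -2.1014e-6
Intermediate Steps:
V = -14 (V = -2*5 - 4 = -10 - 4 = -14)
N(n, w) = -14 - w (N(n, w) = w*(-1) - 14 = -w - 14 = -14 - w)
x = -475868 (x = -475997 - (-14 - 1*115) = -475997 - (-14 - 115) = -475997 - 1*(-129) = -475997 + 129 = -475868)
1/x = 1/(-475868) = -1/475868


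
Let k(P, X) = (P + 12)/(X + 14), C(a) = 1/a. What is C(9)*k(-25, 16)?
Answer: -13/270 ≈ -0.048148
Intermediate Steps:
C(a) = 1/a
k(P, X) = (12 + P)/(14 + X)
C(9)*k(-25, 16) = ((12 - 25)/(14 + 16))/9 = (-13/30)/9 = ((1/30)*(-13))/9 = (1/9)*(-13/30) = -13/270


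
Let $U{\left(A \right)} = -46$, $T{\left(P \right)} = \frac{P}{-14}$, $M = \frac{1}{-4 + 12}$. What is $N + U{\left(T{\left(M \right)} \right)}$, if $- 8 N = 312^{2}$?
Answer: $-12214$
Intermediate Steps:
$M = \frac{1}{8} \approx 0.125$
$T{\left(P \right)} = - \frac{P}{14}$ ($T{\left(P \right)} = P \left(- \frac{1}{14}\right) = - \frac{P}{14}$)
$N = -12168$ ($N = - \frac{312^{2}}{8} = \left(- \frac{1}{8}\right) 97344 = -12168$)
$N + U{\left(T{\left(M \right)} \right)} = -12168 - 46 = -12214$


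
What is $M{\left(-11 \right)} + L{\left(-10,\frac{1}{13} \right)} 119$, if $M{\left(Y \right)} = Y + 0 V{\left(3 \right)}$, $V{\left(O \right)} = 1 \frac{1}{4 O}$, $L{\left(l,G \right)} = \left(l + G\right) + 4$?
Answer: $- \frac{9306}{13} \approx -715.85$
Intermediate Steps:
$L{\left(l,G \right)} = 4 + G + l$ ($L{\left(l,G \right)} = \left(G + l\right) + 4 = 4 + G + l$)
$V{\left(O \right)} = \frac{1}{4 O}$ ($V{\left(O \right)} = 1 \frac{1}{4 O} = \frac{1}{4 O}$)
$M{\left(Y \right)} = Y$ ($M{\left(Y \right)} = Y + 0 \frac{1}{4 \cdot 3} = Y + 0 \cdot \frac{1}{4} \cdot \frac{1}{3} = Y + 0 \cdot \frac{1}{12} = Y + 0 = Y$)
$M{\left(-11 \right)} + L{\left(-10,\frac{1}{13} \right)} 119 = -11 + \left(4 + \frac{1}{13} - 10\right) 119 = -11 - \frac{9163}{13} = - \frac{9306}{13}$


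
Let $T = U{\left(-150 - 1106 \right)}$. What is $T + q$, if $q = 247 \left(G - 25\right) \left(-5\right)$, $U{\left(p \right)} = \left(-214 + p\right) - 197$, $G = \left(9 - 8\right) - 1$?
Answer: $29208$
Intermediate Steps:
$G = 0$ ($G = 1 - 1 = 0$)
$U{\left(p \right)} = -411 + p$
$T = -1667$ ($T = -411 - 1256 = -1667$)
$q = 30875$ ($q = 247 \left(0 - 25\right) \left(-5\right) = 247 \left(\left(-25\right) \left(-5\right)\right) = 247 \cdot 125 = 30875$)
$T + q = -1667 + 30875 = 29208$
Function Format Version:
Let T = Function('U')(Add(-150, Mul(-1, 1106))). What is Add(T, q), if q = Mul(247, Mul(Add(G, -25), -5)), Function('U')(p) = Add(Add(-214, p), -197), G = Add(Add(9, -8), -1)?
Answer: 29208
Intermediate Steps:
G = 0 (G = Add(1, -1) = 0)
Function('U')(p) = Add(-411, p)
T = -1667 (T = Add(-411, Add(-150, Mul(-1, 1106))) = Add(-411, Add(-150, -1106)) = Add(-411, -1256) = -1667)
q = 30875 (q = Mul(247, Mul(Add(0, -25), -5)) = Mul(247, Mul(-25, -5)) = Mul(247, 125) = 30875)
Add(T, q) = Add(-1667, 30875) = 29208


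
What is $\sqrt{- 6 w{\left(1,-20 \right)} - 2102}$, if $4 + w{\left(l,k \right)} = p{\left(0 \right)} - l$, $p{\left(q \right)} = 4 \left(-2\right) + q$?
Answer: $2 i \sqrt{506} \approx 44.989 i$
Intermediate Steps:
$p{\left(q \right)} = -8 + q$
$w{\left(l,k \right)} = -12 - l$ ($w{\left(l,k \right)} = -4 - \left(8 + l\right) = -12 - l$)
$\sqrt{- 6 w{\left(1,-20 \right)} - 2102} = \sqrt{- 6 \left(-12 - 1\right) - 2102} = \sqrt{\left(-6\right) \left(-13\right) - 2102} = \sqrt{78 - 2102} = \sqrt{-2024} = 2 i \sqrt{506}$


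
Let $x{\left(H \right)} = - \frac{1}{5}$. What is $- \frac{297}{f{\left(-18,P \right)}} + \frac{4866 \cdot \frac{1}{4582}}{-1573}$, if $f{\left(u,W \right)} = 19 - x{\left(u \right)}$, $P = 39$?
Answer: $- \frac{1783930641}{115319776} \approx -15.469$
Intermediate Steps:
$x{\left(H \right)} = - \frac{1}{5}$ ($x{\left(H \right)} = \left(-1\right) \frac{1}{5} = - \frac{1}{5}$)
$f{\left(u,W \right)} = \frac{96}{5}$ ($f{\left(u,W \right)} = 19 - - \frac{1}{5} = 19 + \frac{1}{5} = \frac{96}{5}$)
$- \frac{297}{f{\left(-18,P \right)}} + \frac{4866 \cdot \frac{1}{4582}}{-1573} = - \frac{297}{\frac{96}{5}} + \frac{4866 \cdot \frac{1}{4582}}{-1573} = \left(-297\right) \frac{5}{96} + 4866 \cdot \frac{1}{4582} \left(- \frac{1}{1573}\right) = - \frac{495}{32} + \frac{2433}{2291} \left(- \frac{1}{1573}\right) = - \frac{495}{32} - \frac{2433}{3603743} = - \frac{1783930641}{115319776}$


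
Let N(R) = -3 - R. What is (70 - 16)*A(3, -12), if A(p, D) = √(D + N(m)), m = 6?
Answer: 54*I*√21 ≈ 247.46*I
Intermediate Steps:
A(p, D) = √(-9 + D) (A(p, D) = √(D + (-3 - 1*6)) = √(D + (-3 - 6)) = √(D - 9) = √(-9 + D))
(70 - 16)*A(3, -12) = (70 - 16)*√(-9 - 12) = 54*√(-21) = 54*(I*√21) = 54*I*√21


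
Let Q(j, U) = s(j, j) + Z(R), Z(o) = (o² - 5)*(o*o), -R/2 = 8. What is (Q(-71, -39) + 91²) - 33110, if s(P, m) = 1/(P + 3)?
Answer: 2681035/68 ≈ 39427.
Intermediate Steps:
R = -16 (R = -2*8 = -16)
s(P, m) = 1/(3 + P)
Z(o) = o²*(-5 + o²) (Z(o) = (-5 + o²)*o² = o²*(-5 + o²))
Q(j, U) = 64256 + 1/(3 + j) (Q(j, U) = 1/(3 + j) + (-16)²*(-5 + (-16)²) = 1/(3 + j) + 256*(-5 + 256) = 1/(3 + j) + 256*251 = 1/(3 + j) + 64256 = 64256 + 1/(3 + j))
(Q(-71, -39) + 91²) - 33110 = ((192769 + 64256*(-71))/(3 - 71) + 91²) - 33110 = ((192769 - 4562176)/(-68) + 8281) - 33110 = (-1/68*(-4369407) + 8281) - 33110 = (4369407/68 + 8281) - 33110 = 4932515/68 - 33110 = 2681035/68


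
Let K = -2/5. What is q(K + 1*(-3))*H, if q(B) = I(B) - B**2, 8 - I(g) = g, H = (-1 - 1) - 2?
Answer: 16/25 ≈ 0.64000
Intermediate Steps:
H = -4 (H = -2 - 2 = -4)
I(g) = 8 - g
K = -2/5 (K = -2*1/5 = -2/5 ≈ -0.40000)
q(B) = 8 - B - B**2 (q(B) = (8 - B) - B**2 = 8 - B - B**2)
q(K + 1*(-3))*H = (8 - (-2/5 + 1*(-3)) - (-2/5 + 1*(-3))**2)*(-4) = (8 - (-2/5 - 3) - (-2/5 - 3)**2)*(-4) = (8 - 1*(-17/5) - (-17/5)**2)*(-4) = (8 + 17/5 - 1*289/25)*(-4) = (8 + 17/5 - 289/25)*(-4) = -4/25*(-4) = 16/25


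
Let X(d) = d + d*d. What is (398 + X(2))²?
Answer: 163216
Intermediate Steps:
X(d) = d + d²
(398 + X(2))² = (398 + 2*(1 + 2))² = (398 + 2*3)² = (398 + 6)² = 404² = 163216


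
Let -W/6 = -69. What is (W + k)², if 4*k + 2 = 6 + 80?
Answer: 189225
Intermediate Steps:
k = 21 (k = -½ + (6 + 80)/4 = -½ + (¼)*86 = -½ + 43/2 = 21)
W = 414 (W = -6*(-69) = 414)
(W + k)² = (414 + 21)² = 435² = 189225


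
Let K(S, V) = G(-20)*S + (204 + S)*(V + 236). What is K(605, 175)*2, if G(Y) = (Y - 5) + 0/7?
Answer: 634748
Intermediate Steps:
G(Y) = -5 + Y (G(Y) = (-5 + Y) + 0*(1/7) = (-5 + Y) + 0 = -5 + Y)
K(S, V) = -25*S + (204 + S)*(236 + V) (K(S, V) = (-5 - 20)*S + (204 + S)*(V + 236) = -25*S + (204 + S)*(236 + V))
K(605, 175)*2 = (48144 + 204*175 + 211*605 + 605*175)*2 = (48144 + 35700 + 127655 + 105875)*2 = 317374*2 = 634748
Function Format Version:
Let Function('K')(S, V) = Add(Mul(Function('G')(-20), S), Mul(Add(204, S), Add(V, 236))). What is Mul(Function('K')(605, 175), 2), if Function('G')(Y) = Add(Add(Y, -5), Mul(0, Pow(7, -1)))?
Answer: 634748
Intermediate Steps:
Function('G')(Y) = Add(-5, Y) (Function('G')(Y) = Add(Add(-5, Y), Mul(0, Rational(1, 7))) = Add(Add(-5, Y), 0) = Add(-5, Y))
Function('K')(S, V) = Add(Mul(-25, S), Mul(Add(204, S), Add(236, V))) (Function('K')(S, V) = Add(Mul(Add(-5, -20), S), Mul(Add(204, S), Add(V, 236))) = Add(Mul(-25, S), Mul(Add(204, S), Add(236, V))))
Mul(Function('K')(605, 175), 2) = Mul(Add(48144, Mul(204, 175), Mul(211, 605), Mul(605, 175)), 2) = Mul(Add(48144, 35700, 127655, 105875), 2) = Mul(317374, 2) = 634748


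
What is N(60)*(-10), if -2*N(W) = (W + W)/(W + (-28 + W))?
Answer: 150/23 ≈ 6.5217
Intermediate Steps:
N(W) = -W/(-28 + 2*W) (N(W) = -(W + W)/(2*(W + (-28 + W))) = -2*W/(2*(-28 + 2*W)) = -W/(-28 + 2*W))
N(60)*(-10) = -1*60/(-28 + 2*60)*(-10) = -1*60/(-28 + 120)*(-10) = -1*60/92*(-10) = -1*60*1/92*(-10) = -15/23*(-10) = 150/23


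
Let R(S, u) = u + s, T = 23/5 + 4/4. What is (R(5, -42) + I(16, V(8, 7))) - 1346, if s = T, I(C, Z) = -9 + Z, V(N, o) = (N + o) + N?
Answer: -6842/5 ≈ -1368.4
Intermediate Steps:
V(N, o) = o + 2*N
T = 28/5 (T = 23*(⅕) + 4*(¼) = 23/5 + 1 = 28/5 ≈ 5.6000)
s = 28/5 ≈ 5.6000
R(S, u) = 28/5 + u (R(S, u) = u + 28/5 = 28/5 + u)
(R(5, -42) + I(16, V(8, 7))) - 1346 = ((28/5 - 42) + (-9 + (7 + 2*8))) - 1346 = (-182/5 + (-9 + (7 + 16))) - 1346 = (-182/5 + (-9 + 23)) - 1346 = (-182/5 + 14) - 1346 = -112/5 - 1346 = -6842/5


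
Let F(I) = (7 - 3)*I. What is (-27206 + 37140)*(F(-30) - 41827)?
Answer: -416701498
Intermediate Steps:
F(I) = 4*I
(-27206 + 37140)*(F(-30) - 41827) = (-27206 + 37140)*(4*(-30) - 41827) = 9934*(-120 - 41827) = 9934*(-41947) = -416701498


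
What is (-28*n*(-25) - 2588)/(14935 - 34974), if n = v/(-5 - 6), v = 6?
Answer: 32668/220429 ≈ 0.14820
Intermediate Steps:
n = -6/11 (n = 6/(-5 - 6) = 6/(-11) = 6*(-1/11) = -6/11 ≈ -0.54545)
(-28*n*(-25) - 2588)/(14935 - 34974) = (-28*(-6/11)*(-25) - 2588)/(14935 - 34974) = ((168/11)*(-25) - 2588)/(-20039) = (-4200/11 - 2588)*(-1/20039) = -32668/11*(-1/20039) = 32668/220429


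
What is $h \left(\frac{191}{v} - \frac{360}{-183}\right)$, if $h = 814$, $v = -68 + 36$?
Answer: $- \frac{3179077}{976} \approx -3257.3$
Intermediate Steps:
$v = -32$
$h \left(\frac{191}{v} - \frac{360}{-183}\right) = 814 \left(\frac{191}{-32} - \frac{360}{-183}\right) = 814 \left(191 \left(- \frac{1}{32}\right) - - \frac{120}{61}\right) = 814 \left(- \frac{191}{32} + \frac{120}{61}\right) = 814 \left(- \frac{7811}{1952}\right) = - \frac{3179077}{976}$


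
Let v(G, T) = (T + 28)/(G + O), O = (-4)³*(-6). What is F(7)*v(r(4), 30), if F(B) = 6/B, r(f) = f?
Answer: 87/679 ≈ 0.12813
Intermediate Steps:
O = 384 (O = -64*(-6) = 384)
v(G, T) = (28 + T)/(384 + G) (v(G, T) = (T + 28)/(G + 384) = (28 + T)/(384 + G))
F(7)*v(r(4), 30) = (6/7)*((28 + 30)/(384 + 4)) = (6*(⅐))*(58/388) = 6*((1/388)*58)/7 = (6/7)*(29/194) = 87/679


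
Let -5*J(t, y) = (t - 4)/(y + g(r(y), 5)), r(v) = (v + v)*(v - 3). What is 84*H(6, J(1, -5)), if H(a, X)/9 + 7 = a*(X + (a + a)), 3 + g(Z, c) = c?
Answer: 241164/5 ≈ 48233.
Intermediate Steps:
r(v) = 2*v*(-3 + v) (r(v) = (2*v)*(-3 + v) = 2*v*(-3 + v))
g(Z, c) = -3 + c
J(t, y) = -(-4 + t)/(5*(2 + y)) (J(t, y) = -(t - 4)/(5*(y + (-3 + 5))) = -(-4 + t)/(5*(y + 2)) = -(-4 + t)/(5*(2 + y)))
H(a, X) = -63 + 9*a*(X + 2*a) (H(a, X) = -63 + 9*(a*(X + (a + a))) = -63 + 9*(a*(X + 2*a)) = -63 + 9*a*(X + 2*a))
84*H(6, J(1, -5)) = 84*(-63 + 18*6**2 + 9*((4 - 1*1)/(5*(2 - 5)))*6) = 84*(-63 + 18*36 + 9*((1/5)*(4 - 1)/(-3))*6) = 84*(-63 + 648 + 9*((1/5)*(-1/3)*3)*6) = 84*(-63 + 648 + 9*(-1/5)*6) = 84*(-63 + 648 - 54/5) = 84*(2871/5) = 241164/5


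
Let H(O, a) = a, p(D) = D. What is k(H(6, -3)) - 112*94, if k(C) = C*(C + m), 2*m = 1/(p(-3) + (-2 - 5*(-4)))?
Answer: -105191/10 ≈ -10519.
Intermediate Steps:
m = 1/30 (m = 1/(2*(-3 + (-2 - 5*(-4)))) = 1/(2*(-3 + (-2 + 20))) = 1/(2*(-3 + 18)) = (1/2)/15 = (1/2)*(1/15) = 1/30 ≈ 0.033333)
k(C) = C*(1/30 + C) (k(C) = C*(C + 1/30) = C*(1/30 + C))
k(H(6, -3)) - 112*94 = -3*(1/30 - 3) - 112*94 = -3*(-89/30) - 10528 = 89/10 - 10528 = -105191/10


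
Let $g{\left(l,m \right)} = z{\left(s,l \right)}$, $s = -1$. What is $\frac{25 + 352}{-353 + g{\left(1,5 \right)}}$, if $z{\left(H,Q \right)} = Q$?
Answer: $- \frac{377}{352} \approx -1.071$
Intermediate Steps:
$g{\left(l,m \right)} = l$
$\frac{25 + 352}{-353 + g{\left(1,5 \right)}} = \frac{25 + 352}{-353 + 1} = \frac{377}{-352} = 377 \left(- \frac{1}{352}\right) = - \frac{377}{352}$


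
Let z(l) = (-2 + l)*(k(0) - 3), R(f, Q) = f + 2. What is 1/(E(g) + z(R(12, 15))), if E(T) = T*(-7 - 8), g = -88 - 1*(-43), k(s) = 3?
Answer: 1/675 ≈ 0.0014815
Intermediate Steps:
g = -45 (g = -88 + 43 = -45)
E(T) = -15*T (E(T) = T*(-15) = -15*T)
R(f, Q) = 2 + f
z(l) = 0 (z(l) = (-2 + l)*(3 - 3) = (-2 + l)*0 = 0)
1/(E(g) + z(R(12, 15))) = 1/(-15*(-45) + 0) = 1/(675 + 0) = 1/675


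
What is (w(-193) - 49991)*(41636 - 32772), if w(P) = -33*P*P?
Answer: -11338899712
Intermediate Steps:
w(P) = -33*P²
(w(-193) - 49991)*(41636 - 32772) = (-33*(-193)² - 49991)*(41636 - 32772) = (-33*37249 - 49991)*8864 = (-1229217 - 49991)*8864 = -1279208*8864 = -11338899712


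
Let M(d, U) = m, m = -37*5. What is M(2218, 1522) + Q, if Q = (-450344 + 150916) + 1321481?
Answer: 1021868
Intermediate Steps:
m = -185
M(d, U) = -185
Q = 1022053 (Q = -299428 + 1321481 = 1022053)
M(2218, 1522) + Q = -185 + 1022053 = 1021868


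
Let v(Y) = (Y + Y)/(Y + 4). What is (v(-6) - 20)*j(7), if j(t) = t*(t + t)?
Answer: -1372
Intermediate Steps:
j(t) = 2*t² (j(t) = t*(2*t) = 2*t²)
v(Y) = 2*Y/(4 + Y) (v(Y) = (2*Y)/(4 + Y) = 2*Y/(4 + Y))
(v(-6) - 20)*j(7) = (2*(-6)/(4 - 6) - 20)*(2*7²) = (2*(-6)/(-2) - 20)*(2*49) = (2*(-6)*(-½) - 20)*98 = (6 - 20)*98 = -14*98 = -1372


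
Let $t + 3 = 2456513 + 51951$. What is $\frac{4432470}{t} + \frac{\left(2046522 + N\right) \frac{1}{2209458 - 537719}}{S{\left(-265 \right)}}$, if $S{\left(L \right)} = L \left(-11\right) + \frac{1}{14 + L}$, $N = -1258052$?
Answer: $\frac{2711038816276310645}{1534113595956455928} \approx 1.7672$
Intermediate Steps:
$t = 2508461$ ($t = -3 + \left(2456513 + 51951\right) = -3 + 2508464 = 2508461$)
$S{\left(L \right)} = \frac{1}{14 + L} - 11 L$ ($S{\left(L \right)} = - 11 L + \frac{1}{14 + L} = \frac{1}{14 + L} - 11 L$)
$\frac{4432470}{t} + \frac{\left(2046522 + N\right) \frac{1}{2209458 - 537719}}{S{\left(-265 \right)}} = \frac{4432470}{2508461} + \frac{\left(2046522 - 1258052\right) \frac{1}{2209458 - 537719}}{\frac{1}{14 - 265} \left(1 - -40810 - 11 \left(-265\right)^{2}\right)} = 4432470 \cdot \frac{1}{2508461} + \frac{788470 \cdot \frac{1}{1671739}}{\frac{1}{-251} \left(1 + 40810 - 772475\right)} = \frac{4432470}{2508461} + \frac{788470 \cdot \frac{1}{1671739}}{\left(- \frac{1}{251}\right) \left(1 + 40810 - 772475\right)} = \frac{4432470}{2508461} + \frac{788470}{1671739 \left(\left(- \frac{1}{251}\right) \left(-731664\right)\right)} = \frac{4432470}{2508461} + \frac{788470}{1671739 \cdot \frac{731664}{251}} = \frac{4432470}{2508461} + \frac{788470}{1671739} \cdot \frac{251}{731664} = \frac{4432470}{2508461} + \frac{98952985}{611575621848} = \frac{2711038816276310645}{1534113595956455928}$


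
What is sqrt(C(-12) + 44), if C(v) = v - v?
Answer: 2*sqrt(11) ≈ 6.6332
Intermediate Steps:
C(v) = 0
sqrt(C(-12) + 44) = sqrt(0 + 44) = sqrt(44) = 2*sqrt(11)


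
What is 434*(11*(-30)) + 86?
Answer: -143134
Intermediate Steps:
434*(11*(-30)) + 86 = 434*(-330) + 86 = -143220 + 86 = -143134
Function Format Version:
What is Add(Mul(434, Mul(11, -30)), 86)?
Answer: -143134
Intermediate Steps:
Add(Mul(434, Mul(11, -30)), 86) = Add(Mul(434, -330), 86) = Add(-143220, 86) = -143134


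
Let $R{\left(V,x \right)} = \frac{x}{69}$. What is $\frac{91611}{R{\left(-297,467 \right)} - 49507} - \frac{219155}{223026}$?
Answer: $- \frac{83011931389}{29298033516} \approx -2.8334$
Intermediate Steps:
$R{\left(V,x \right)} = \frac{x}{69}$ ($R{\left(V,x \right)} = x \frac{1}{69} = \frac{x}{69}$)
$\frac{91611}{R{\left(-297,467 \right)} - 49507} - \frac{219155}{223026} = \frac{91611}{\frac{1}{69} \cdot 467 - 49507} - \frac{219155}{223026} = \frac{91611}{\frac{467}{69} - 49507} - \frac{219155}{223026} = \frac{91611}{- \frac{3415516}{69}} - \frac{219155}{223026} = 91611 \left(- \frac{69}{3415516}\right) - \frac{219155}{223026} = - \frac{486243}{262732} - \frac{219155}{223026} = - \frac{83011931389}{29298033516}$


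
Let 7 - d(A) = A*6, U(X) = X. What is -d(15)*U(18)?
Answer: 1494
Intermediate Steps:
d(A) = 7 - 6*A (d(A) = 7 - A*6 = 7 - 6*A)
-d(15)*U(18) = -(7 - 6*15)*18 = -(7 - 90)*18 = -(-83)*18 = -1*(-1494) = 1494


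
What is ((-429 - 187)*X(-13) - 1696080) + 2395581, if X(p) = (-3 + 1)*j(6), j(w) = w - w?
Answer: 699501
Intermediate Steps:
j(w) = 0
X(p) = 0 (X(p) = (-3 + 1)*0 = -2*0 = 0)
((-429 - 187)*X(-13) - 1696080) + 2395581 = ((-429 - 187)*0 - 1696080) + 2395581 = (-616*0 - 1696080) + 2395581 = (0 - 1696080) + 2395581 = -1696080 + 2395581 = 699501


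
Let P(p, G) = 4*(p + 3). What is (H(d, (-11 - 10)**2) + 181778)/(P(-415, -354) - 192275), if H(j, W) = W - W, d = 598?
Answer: -181778/193923 ≈ -0.93737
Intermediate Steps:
P(p, G) = 12 + 4*p (P(p, G) = 4*(3 + p) = 12 + 4*p)
H(j, W) = 0
(H(d, (-11 - 10)**2) + 181778)/(P(-415, -354) - 192275) = (0 + 181778)/((12 + 4*(-415)) - 192275) = 181778/((12 - 1660) - 192275) = 181778/(-1648 - 192275) = 181778/(-193923) = 181778*(-1/193923) = -181778/193923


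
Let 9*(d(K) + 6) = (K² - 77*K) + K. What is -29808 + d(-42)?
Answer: -87790/3 ≈ -29263.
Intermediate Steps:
d(K) = -6 - 76*K/9 + K²/9 (d(K) = -6 + ((K² - 77*K) + K)/9 = -6 + (K² - 76*K)/9 = -6 + (-76*K/9 + K²/9) = -6 - 76*K/9 + K²/9)
-29808 + d(-42) = -29808 + (-6 - 76/9*(-42) + (⅑)*(-42)²) = -29808 + (-6 + 1064/3 + (⅑)*1764) = -29808 + (-6 + 1064/3 + 196) = -29808 + 1634/3 = -87790/3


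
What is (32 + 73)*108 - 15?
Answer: 11325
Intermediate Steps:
(32 + 73)*108 - 15 = 105*108 - 15 = 11340 - 15 = 11325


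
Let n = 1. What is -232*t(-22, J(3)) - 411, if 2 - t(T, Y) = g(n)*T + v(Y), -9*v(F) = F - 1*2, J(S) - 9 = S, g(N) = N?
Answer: -56131/9 ≈ -6236.8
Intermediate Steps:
J(S) = 9 + S
v(F) = 2/9 - F/9 (v(F) = -(F - 1*2)/9 = -(F - 2)/9 = -(-2 + F)/9 = 2/9 - F/9)
t(T, Y) = 16/9 - T + Y/9 (t(T, Y) = 2 - (1*T + (2/9 - Y/9)) = 2 - (T + (2/9 - Y/9)) = 2 - (2/9 + T - Y/9) = 2 + (-2/9 - T + Y/9) = 16/9 - T + Y/9)
-232*t(-22, J(3)) - 411 = -232*(16/9 - 1*(-22) + (9 + 3)/9) - 411 = -232*(16/9 + 22 + (⅑)*12) - 411 = -232*(16/9 + 22 + 4/3) - 411 = -232*226/9 - 411 = -52432/9 - 411 = -56131/9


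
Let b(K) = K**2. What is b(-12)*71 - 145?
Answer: 10079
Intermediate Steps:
b(-12)*71 - 145 = (-12)**2*71 - 145 = 144*71 - 145 = 10224 - 145 = 10079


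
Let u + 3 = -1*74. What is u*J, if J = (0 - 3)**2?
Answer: -693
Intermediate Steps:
J = 9 (J = (-3)**2 = 9)
u = -77 (u = -3 - 1*74 = -3 - 74 = -77)
u*J = -77*9 = -693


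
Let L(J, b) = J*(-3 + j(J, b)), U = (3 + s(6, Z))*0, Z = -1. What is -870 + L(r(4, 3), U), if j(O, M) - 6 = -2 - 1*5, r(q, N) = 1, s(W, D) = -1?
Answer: -874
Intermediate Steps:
j(O, M) = -1 (j(O, M) = 6 + (-2 - 1*5) = 6 + (-2 - 5) = 6 - 7 = -1)
U = 0 (U = (3 - 1)*0 = 2*0 = 0)
L(J, b) = -4*J (L(J, b) = J*(-3 - 1) = J*(-4) = -4*J)
-870 + L(r(4, 3), U) = -870 - 4*1 = -870 - 4 = -874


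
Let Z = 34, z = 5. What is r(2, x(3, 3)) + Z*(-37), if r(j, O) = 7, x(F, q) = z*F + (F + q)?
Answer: -1251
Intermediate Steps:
x(F, q) = q + 6*F (x(F, q) = 5*F + (F + q) = q + 6*F)
r(2, x(3, 3)) + Z*(-37) = 7 + 34*(-37) = 7 - 1258 = -1251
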